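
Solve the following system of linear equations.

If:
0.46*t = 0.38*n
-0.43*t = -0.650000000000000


Then:
n = 1.83
t = 1.51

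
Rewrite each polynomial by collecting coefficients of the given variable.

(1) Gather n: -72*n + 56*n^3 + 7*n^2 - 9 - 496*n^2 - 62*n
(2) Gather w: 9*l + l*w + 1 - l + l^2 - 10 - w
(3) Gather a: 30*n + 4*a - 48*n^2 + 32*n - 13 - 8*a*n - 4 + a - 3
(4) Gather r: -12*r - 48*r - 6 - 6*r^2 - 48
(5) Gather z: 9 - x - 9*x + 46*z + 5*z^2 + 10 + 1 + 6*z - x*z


(1) = 56*n^3 - 489*n^2 - 134*n - 9
(2) = l^2 + 8*l + w*(l - 1) - 9
(3) = a*(5 - 8*n) - 48*n^2 + 62*n - 20
(4) = -6*r^2 - 60*r - 54
(5) = -10*x + 5*z^2 + z*(52 - x) + 20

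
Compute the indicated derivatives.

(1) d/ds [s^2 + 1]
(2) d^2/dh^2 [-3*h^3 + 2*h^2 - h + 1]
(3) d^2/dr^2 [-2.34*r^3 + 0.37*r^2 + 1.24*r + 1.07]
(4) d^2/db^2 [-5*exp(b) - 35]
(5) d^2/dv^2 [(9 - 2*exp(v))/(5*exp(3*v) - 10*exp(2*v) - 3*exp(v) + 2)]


(1) = 2*s
(2) = 4 - 18*h
(3) = 0.74 - 14.04*r
(4) = -5*exp(b)
(5) = (-200*exp(6*v) + 2325*exp(5*v) - 5270*exp(4*v) + 3650*exp(3*v) - 240*exp(2*v) + 789*exp(v) + 46)*exp(v)/(125*exp(9*v) - 750*exp(8*v) + 1275*exp(7*v) + 50*exp(6*v) - 1365*exp(5*v) + 150*exp(4*v) + 393*exp(3*v) - 66*exp(2*v) - 36*exp(v) + 8)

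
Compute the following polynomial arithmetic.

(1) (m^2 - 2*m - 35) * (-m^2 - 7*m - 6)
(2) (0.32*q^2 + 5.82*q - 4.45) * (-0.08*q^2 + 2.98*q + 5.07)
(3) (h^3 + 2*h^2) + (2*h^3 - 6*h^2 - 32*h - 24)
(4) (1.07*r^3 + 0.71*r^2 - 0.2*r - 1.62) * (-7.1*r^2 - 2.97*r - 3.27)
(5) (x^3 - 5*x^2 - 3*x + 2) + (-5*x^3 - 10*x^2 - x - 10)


(1) = -m^4 - 5*m^3 + 43*m^2 + 257*m + 210
(2) = -0.0256*q^4 + 0.488*q^3 + 19.322*q^2 + 16.2464*q - 22.5615
(3) = 3*h^3 - 4*h^2 - 32*h - 24
(4) = -7.597*r^5 - 8.2189*r^4 - 4.1876*r^3 + 9.7743*r^2 + 5.4654*r + 5.2974
(5) = -4*x^3 - 15*x^2 - 4*x - 8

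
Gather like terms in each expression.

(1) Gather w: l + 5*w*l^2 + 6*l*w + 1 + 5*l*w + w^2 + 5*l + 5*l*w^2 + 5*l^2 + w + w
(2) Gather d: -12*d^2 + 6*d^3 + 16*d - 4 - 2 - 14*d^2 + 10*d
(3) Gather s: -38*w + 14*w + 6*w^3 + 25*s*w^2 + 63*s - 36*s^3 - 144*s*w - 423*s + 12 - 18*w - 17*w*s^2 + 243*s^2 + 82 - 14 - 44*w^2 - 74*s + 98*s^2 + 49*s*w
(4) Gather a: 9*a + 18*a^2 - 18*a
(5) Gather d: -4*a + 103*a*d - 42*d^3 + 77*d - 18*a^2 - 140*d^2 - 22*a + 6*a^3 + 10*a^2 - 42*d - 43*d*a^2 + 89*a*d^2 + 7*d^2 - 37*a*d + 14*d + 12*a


(1) = 5*l^2 + 6*l + w^2*(5*l + 1) + w*(5*l^2 + 11*l + 2) + 1
(2) = 6*d^3 - 26*d^2 + 26*d - 6
(3) = -36*s^3 + s^2*(341 - 17*w) + s*(25*w^2 - 95*w - 434) + 6*w^3 - 44*w^2 - 42*w + 80
(4) = 18*a^2 - 9*a
(5) = 6*a^3 - 8*a^2 - 14*a - 42*d^3 + d^2*(89*a - 133) + d*(-43*a^2 + 66*a + 49)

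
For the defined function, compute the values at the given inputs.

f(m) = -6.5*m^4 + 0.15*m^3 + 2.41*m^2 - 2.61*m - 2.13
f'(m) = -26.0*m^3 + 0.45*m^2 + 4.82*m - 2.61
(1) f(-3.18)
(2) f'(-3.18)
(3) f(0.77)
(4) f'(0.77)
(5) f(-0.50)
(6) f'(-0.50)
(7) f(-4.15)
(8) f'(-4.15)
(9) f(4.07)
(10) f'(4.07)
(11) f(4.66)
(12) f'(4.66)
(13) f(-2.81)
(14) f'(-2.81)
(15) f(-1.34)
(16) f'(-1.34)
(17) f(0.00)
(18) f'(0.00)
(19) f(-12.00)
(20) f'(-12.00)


(1) = -638.98
(2) = 822.71
(3) = -4.93
(4) = -10.50
(5) = -0.65
(6) = -1.66
(7) = -1888.51
(8) = 1843.44
(9) = -1746.29
(10) = -1728.44
(11) = -3011.97
(12) = -2601.44
(13) = -384.36
(14) = 564.29
(15) = -15.62
(16) = 54.30
(17) = -2.13
(18) = -2.61
(19) = -134666.97
(20) = 44932.35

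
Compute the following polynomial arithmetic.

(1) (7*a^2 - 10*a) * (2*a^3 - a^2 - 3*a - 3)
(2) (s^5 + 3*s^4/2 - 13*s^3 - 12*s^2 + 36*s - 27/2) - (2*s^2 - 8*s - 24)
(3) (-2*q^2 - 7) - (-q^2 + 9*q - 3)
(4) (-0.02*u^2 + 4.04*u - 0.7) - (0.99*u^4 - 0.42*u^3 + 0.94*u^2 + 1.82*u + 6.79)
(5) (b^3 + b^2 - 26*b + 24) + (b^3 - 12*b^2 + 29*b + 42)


(1) = 14*a^5 - 27*a^4 - 11*a^3 + 9*a^2 + 30*a
(2) = s^5 + 3*s^4/2 - 13*s^3 - 14*s^2 + 44*s + 21/2
(3) = -q^2 - 9*q - 4
(4) = -0.99*u^4 + 0.42*u^3 - 0.96*u^2 + 2.22*u - 7.49
(5) = 2*b^3 - 11*b^2 + 3*b + 66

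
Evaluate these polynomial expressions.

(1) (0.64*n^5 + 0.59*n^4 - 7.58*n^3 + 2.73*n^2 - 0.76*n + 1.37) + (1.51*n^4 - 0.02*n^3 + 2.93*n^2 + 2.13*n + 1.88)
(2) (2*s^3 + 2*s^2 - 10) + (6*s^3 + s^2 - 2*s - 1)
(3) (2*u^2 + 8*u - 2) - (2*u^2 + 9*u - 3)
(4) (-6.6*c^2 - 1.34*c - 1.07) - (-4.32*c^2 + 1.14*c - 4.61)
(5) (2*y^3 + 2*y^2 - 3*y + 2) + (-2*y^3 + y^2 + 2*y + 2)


(1) = 0.64*n^5 + 2.1*n^4 - 7.6*n^3 + 5.66*n^2 + 1.37*n + 3.25
(2) = 8*s^3 + 3*s^2 - 2*s - 11
(3) = 1 - u
(4) = -2.28*c^2 - 2.48*c + 3.54
(5) = 3*y^2 - y + 4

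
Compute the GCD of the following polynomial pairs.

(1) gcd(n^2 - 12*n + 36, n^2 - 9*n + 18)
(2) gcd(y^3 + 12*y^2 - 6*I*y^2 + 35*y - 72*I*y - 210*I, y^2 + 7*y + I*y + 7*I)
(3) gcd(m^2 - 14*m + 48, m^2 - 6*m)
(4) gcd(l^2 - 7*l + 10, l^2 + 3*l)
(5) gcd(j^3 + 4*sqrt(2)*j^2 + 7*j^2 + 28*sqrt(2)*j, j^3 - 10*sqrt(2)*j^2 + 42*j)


(1) = n - 6
(2) = gcd((y + 5)*(y + 7)*(y - 6*I), (y + 7)*(y + I)) = y + 7
(3) = gcd((m - 8)*(m - 6), m*(m - 6)) = m - 6
(4) = 1
(5) = gcd(j*(j + 7)*(j + 4*sqrt(2)), j*(j - 7*sqrt(2))*(j - 3*sqrt(2))) = j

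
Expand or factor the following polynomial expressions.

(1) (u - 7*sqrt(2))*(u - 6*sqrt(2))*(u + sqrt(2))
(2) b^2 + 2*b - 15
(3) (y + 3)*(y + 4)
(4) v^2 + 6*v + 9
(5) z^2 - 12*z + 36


(1) = u^3 - 12*sqrt(2)*u^2 + 58*u + 84*sqrt(2)
(2) = (b - 3)*(b + 5)
(3) = y^2 + 7*y + 12
(4) = (v + 3)^2
(5) = (z - 6)^2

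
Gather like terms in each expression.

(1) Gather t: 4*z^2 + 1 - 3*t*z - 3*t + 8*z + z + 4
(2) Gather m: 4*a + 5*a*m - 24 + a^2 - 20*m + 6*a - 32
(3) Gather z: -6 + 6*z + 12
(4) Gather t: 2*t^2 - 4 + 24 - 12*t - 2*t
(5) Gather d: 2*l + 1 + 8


(1) = t*(-3*z - 3) + 4*z^2 + 9*z + 5
(2) = a^2 + 10*a + m*(5*a - 20) - 56
(3) = 6*z + 6
(4) = 2*t^2 - 14*t + 20
(5) = 2*l + 9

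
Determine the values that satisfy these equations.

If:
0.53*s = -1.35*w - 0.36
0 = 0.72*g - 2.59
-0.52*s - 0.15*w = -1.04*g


Then:
g = 3.60
s = 8.20
w = -3.49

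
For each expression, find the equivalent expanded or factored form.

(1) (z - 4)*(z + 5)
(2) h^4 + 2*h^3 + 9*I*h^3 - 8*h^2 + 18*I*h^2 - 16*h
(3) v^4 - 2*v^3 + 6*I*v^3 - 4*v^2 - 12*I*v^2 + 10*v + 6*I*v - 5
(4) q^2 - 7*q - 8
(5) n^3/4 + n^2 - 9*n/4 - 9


(1) = z^2 + z - 20
(2) = h*(h + 2)*(h + I)*(h + 8*I)
(3) = (v + I)*(v + 5*I)*(-I*v + I)*(I*v - I)
(4) = (q - 8)*(q + 1)
(5) = (n/4 + 1)*(n - 3)*(n + 3)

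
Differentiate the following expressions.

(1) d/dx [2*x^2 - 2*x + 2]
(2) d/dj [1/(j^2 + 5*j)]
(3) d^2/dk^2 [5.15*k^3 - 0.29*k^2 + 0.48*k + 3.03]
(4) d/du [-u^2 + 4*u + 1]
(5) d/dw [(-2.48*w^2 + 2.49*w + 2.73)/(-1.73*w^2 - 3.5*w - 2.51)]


(1) = 4*x - 2
(2) = (-2*j - 5)/(j^2*(j + 5)^2)
(3) = 30.9*k - 0.58
(4) = 4 - 2*u
(5) = (12.9877*w^2 + 21.8954*w + 3.3051)/(2.9929*w^4 + 12.11*w^3 + 20.9346*w^2 + 17.57*w + 6.3001)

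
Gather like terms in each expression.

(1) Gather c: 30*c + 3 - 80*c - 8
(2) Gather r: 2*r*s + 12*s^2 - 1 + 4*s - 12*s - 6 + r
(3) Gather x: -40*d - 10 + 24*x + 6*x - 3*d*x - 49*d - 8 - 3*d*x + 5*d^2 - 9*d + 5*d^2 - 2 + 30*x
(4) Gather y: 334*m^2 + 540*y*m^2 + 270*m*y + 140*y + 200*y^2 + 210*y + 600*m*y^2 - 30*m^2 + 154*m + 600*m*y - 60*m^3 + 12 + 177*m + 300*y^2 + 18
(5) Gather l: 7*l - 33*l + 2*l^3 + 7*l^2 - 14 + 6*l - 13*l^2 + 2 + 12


(1) = -50*c - 5
(2) = r*(2*s + 1) + 12*s^2 - 8*s - 7
(3) = 10*d^2 - 98*d + x*(60 - 6*d) - 20
(4) = -60*m^3 + 304*m^2 + 331*m + y^2*(600*m + 500) + y*(540*m^2 + 870*m + 350) + 30
(5) = 2*l^3 - 6*l^2 - 20*l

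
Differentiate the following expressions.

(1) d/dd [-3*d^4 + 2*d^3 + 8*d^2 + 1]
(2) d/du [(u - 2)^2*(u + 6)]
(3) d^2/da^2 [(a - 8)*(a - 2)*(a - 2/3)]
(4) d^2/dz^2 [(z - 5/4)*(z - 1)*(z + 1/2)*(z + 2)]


(1) = 2*d*(-6*d^2 + 3*d + 8)
(2) = (u - 2)*(3*u + 10)
(3) = 6*a - 64/3
(4) = 12*z^2 + 3*z/2 - 27/4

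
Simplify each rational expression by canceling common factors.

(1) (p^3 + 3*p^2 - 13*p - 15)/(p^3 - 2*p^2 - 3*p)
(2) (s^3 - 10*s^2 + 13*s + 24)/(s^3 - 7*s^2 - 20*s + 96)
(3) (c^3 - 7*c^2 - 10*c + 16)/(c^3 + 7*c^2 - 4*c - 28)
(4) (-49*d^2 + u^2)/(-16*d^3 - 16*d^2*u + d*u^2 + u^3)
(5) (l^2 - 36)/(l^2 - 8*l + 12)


(1) = (p + 5)/p
(2) = (s + 1)/(s + 4)
(3) = (c^2 - 9*c + 8)/(c^2 + 5*c - 14)
(4) = (-49*d^2 + u^2)/(-16*d^3 - 16*d^2*u + d*u^2 + u^3)
(5) = (l + 6)/(l - 2)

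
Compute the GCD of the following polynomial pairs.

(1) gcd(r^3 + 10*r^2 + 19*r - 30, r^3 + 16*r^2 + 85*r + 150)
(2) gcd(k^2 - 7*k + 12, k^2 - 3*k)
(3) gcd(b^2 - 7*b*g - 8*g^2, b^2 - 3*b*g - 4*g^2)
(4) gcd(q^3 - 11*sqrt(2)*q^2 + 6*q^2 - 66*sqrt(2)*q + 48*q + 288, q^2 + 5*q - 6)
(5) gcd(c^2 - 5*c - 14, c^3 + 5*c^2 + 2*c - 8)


(1) = gcd((r - 1)*(r + 5)*(r + 6), (r + 5)^2*(r + 6)) = r^2 + 11*r + 30
(2) = k - 3
(3) = b + g
(4) = gcd((q + 6)*(q - 8*sqrt(2))*(q - 3*sqrt(2)), (q - 1)*(q + 6)) = q + 6
(5) = gcd((c - 7)*(c + 2), (c - 1)*(c + 2)*(c + 4)) = c + 2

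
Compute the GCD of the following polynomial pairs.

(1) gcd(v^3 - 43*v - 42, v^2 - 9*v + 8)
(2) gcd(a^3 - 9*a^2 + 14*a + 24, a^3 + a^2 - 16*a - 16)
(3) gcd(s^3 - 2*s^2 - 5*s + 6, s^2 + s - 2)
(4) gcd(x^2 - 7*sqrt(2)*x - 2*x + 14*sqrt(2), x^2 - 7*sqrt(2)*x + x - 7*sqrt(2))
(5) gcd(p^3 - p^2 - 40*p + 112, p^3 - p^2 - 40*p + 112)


(1) = 1
(2) = a^2 - 3*a - 4
(3) = s^2 + s - 2
(4) = gcd((x - 2)*(x - 7*sqrt(2)), (x + 1)*(x - 7*sqrt(2))) = x - 7*sqrt(2)
(5) = gcd((p - 4)^2*(p + 7), (p - 4)^2*(p + 7)) = p^3 - p^2 - 40*p + 112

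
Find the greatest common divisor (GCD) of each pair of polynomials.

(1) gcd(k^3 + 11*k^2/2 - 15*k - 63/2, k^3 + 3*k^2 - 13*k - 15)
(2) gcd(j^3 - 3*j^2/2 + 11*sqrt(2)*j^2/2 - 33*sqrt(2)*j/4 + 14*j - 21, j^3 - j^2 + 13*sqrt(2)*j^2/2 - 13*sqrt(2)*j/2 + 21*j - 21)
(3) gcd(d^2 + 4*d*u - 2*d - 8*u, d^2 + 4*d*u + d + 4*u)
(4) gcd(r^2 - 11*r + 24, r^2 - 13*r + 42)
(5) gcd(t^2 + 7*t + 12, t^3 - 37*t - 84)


(1) = gcd((k - 3)*(k + 3/2)*(k + 7), (k - 3)*(k + 1)*(k + 5)) = k - 3
(2) = j + 7*sqrt(2)/2
(3) = gcd((d - 2)*(d + 4*u), (d + 1)*(d + 4*u)) = d + 4*u
(4) = gcd((r - 8)*(r - 3), (r - 7)*(r - 6)) = 1
(5) = gcd((t + 3)*(t + 4), (t - 7)*(t + 3)*(t + 4)) = t^2 + 7*t + 12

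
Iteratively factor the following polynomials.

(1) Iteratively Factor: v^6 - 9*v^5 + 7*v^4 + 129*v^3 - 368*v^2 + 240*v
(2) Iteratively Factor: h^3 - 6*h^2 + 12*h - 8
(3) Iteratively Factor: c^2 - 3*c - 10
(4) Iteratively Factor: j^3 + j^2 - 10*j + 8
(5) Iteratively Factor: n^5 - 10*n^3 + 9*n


(1) = (v - 1)*(v^5 - 8*v^4 - v^3 + 128*v^2 - 240*v) = v*(v - 1)*(v^4 - 8*v^3 - v^2 + 128*v - 240) = v*(v - 5)*(v - 1)*(v^3 - 3*v^2 - 16*v + 48) = v*(v - 5)*(v - 3)*(v - 1)*(v^2 - 16) = v*(v - 5)*(v - 4)*(v - 3)*(v - 1)*(v + 4)
(2) = (h - 2)*(h^2 - 4*h + 4) = (h - 2)^2*(h - 2)
(3) = (c - 5)*(c + 2)
(4) = (j + 4)*(j^2 - 3*j + 2) = (j - 2)*(j + 4)*(j - 1)
(5) = (n - 3)*(n^4 + 3*n^3 - n^2 - 3*n) = (n - 3)*(n + 3)*(n^3 - n) = (n - 3)*(n + 1)*(n + 3)*(n^2 - n) = n*(n - 3)*(n + 1)*(n + 3)*(n - 1)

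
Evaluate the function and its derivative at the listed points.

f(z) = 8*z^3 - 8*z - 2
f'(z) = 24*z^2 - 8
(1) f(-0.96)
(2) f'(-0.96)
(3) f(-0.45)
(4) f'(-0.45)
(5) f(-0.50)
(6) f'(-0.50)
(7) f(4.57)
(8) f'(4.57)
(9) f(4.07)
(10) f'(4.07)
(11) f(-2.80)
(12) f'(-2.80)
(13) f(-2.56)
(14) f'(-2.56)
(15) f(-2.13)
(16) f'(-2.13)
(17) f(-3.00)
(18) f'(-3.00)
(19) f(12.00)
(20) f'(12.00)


(1) = -1.40
(2) = 14.12
(3) = 0.87
(4) = -3.14
(5) = 1.00
(6) = -2.00
(7) = 724.99
(8) = 493.24
(9) = 504.79
(10) = 389.56
(11) = -155.22
(12) = 180.16
(13) = -115.74
(14) = 149.29
(15) = -62.27
(16) = 100.89
(17) = -194.00
(18) = 208.00
(19) = 13726.00
(20) = 3448.00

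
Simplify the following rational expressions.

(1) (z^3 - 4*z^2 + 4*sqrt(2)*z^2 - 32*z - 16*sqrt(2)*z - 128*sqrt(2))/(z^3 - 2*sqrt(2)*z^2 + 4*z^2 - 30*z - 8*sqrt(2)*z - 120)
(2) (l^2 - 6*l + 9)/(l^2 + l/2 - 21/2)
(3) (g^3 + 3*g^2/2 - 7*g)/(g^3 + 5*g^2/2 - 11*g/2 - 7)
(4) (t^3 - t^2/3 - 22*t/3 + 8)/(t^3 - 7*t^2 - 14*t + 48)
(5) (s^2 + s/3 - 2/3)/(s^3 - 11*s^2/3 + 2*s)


(1) = (z^2 + z*(-8 + 4*sqrt(2)) - 32*sqrt(2))/(z^2 - 2*sqrt(2)*z - 30)
(2) = (2*l - 6)/(2*l + 7)
(3) = g/(g + 1)
(4) = (3*t - 4)/(3*t - 24)
(5) = (s + 1)/(s^2 - 3*s)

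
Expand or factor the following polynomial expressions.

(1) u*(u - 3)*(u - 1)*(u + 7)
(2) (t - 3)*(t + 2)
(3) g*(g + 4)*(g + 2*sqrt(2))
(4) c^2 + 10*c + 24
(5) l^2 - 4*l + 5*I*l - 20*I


(1) = u^4 + 3*u^3 - 25*u^2 + 21*u
(2) = t^2 - t - 6
(3) = g^3 + 2*sqrt(2)*g^2 + 4*g^2 + 8*sqrt(2)*g
(4) = (c + 4)*(c + 6)
(5) = (l - 4)*(l + 5*I)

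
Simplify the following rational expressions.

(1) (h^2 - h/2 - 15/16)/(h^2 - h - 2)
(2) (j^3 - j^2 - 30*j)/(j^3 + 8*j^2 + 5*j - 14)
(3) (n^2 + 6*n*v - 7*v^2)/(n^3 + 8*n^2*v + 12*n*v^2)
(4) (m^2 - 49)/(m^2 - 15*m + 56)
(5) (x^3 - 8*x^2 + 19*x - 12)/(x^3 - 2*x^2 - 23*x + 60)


(1) = (16*h^2 - 8*h - 15)/(16*h^2 - 16*h - 32)
(2) = (j^3 - j^2 - 30*j)/(j^3 + 8*j^2 + 5*j - 14)
(3) = (n^2 + 6*n*v - 7*v^2)/(n^3 + 8*n^2*v + 12*n*v^2)
(4) = (m + 7)/(m - 8)
(5) = (x - 1)/(x + 5)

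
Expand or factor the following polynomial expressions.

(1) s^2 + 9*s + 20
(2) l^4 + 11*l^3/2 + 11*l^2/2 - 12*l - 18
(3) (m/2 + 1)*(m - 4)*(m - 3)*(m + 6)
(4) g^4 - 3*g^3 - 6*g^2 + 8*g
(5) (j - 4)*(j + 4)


(1) = (s + 4)*(s + 5)
(2) = (l - 3/2)*(l + 2)^2*(l + 3)
(3) = m^4/2 + m^3/2 - 16*m^2 + 6*m + 72
(4) = g*(g - 4)*(g - 1)*(g + 2)
(5) = j^2 - 16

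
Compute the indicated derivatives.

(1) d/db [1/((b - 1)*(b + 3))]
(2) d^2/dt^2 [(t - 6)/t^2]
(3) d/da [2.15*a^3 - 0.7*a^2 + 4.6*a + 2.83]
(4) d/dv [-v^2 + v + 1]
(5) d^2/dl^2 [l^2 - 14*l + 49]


(1) = 2*(-b - 1)/(b^4 + 4*b^3 - 2*b^2 - 12*b + 9)
(2) = 2*(t - 18)/t^4
(3) = 6.45*a^2 - 1.4*a + 4.6
(4) = 1 - 2*v
(5) = 2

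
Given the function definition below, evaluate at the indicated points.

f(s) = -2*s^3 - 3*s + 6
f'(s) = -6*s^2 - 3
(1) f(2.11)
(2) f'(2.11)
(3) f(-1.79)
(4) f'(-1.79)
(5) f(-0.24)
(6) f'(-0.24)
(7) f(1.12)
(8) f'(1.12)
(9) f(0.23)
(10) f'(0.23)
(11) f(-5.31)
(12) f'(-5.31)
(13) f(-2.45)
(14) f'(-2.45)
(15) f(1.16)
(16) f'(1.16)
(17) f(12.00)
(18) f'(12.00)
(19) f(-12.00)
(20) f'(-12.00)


(1) = -19.12
(2) = -29.71
(3) = 22.84
(4) = -22.22
(5) = 6.75
(6) = -3.35
(7) = -0.17
(8) = -10.53
(9) = 5.29
(10) = -3.32
(11) = 321.37
(12) = -172.18
(13) = 42.76
(14) = -39.02
(15) = -0.60
(16) = -11.07
(17) = -3486.00
(18) = -867.00
(19) = 3498.00
(20) = -867.00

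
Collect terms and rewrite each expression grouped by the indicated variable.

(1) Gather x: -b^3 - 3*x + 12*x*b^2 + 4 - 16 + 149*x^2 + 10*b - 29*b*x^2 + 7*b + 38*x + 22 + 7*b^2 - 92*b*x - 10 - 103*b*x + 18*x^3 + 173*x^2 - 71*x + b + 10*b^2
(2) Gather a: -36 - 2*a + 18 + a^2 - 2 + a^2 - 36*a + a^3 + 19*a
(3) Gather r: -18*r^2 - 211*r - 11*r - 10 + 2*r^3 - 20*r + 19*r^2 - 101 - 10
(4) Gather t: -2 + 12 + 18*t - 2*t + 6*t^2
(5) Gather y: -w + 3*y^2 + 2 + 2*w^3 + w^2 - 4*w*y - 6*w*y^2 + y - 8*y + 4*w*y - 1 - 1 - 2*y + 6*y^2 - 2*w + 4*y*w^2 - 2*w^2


(1) = -b^3 + 17*b^2 + 18*b + 18*x^3 + x^2*(322 - 29*b) + x*(12*b^2 - 195*b - 36)
(2) = a^3 + 2*a^2 - 19*a - 20
(3) = 2*r^3 + r^2 - 242*r - 121
(4) = 6*t^2 + 16*t + 10
(5) = 2*w^3 - w^2 - 3*w + y^2*(9 - 6*w) + y*(4*w^2 - 9)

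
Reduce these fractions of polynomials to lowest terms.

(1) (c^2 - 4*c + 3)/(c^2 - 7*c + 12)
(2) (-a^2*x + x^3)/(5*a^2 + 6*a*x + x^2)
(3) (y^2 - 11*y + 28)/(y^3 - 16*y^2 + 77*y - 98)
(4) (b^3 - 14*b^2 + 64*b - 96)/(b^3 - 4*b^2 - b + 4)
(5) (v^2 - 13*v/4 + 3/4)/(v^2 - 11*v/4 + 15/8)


(1) = (c - 1)/(c - 4)
(2) = (-a*x + x^2)/(5*a + x)
(3) = (y - 4)/(y^2 - 9*y + 14)
(4) = (b^2 - 10*b + 24)/(b^2 - 1)
(5) = (8*v^2 - 26*v + 6)/(8*v^2 - 22*v + 15)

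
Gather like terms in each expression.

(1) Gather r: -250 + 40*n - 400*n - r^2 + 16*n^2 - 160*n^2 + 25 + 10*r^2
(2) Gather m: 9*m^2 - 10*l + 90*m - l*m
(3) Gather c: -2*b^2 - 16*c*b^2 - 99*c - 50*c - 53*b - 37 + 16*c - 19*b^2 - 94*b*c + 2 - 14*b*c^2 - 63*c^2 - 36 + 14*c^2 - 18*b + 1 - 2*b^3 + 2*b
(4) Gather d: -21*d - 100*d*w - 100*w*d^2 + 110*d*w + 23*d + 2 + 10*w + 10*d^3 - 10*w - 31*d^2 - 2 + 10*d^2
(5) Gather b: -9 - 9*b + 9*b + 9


(1) = -144*n^2 - 360*n + 9*r^2 - 225
(2) = -10*l + 9*m^2 + m*(90 - l)
(3) = -2*b^3 - 21*b^2 - 69*b + c^2*(-14*b - 49) + c*(-16*b^2 - 94*b - 133) - 70
(4) = 10*d^3 + d^2*(-100*w - 21) + d*(10*w + 2)
(5) = 0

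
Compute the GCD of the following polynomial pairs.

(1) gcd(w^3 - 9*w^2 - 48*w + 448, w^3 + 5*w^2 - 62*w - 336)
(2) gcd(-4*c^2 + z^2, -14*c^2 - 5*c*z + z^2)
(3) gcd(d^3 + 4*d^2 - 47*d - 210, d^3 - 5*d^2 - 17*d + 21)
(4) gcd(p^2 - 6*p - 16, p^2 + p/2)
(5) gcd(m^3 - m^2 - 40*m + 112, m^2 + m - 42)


(1) = gcd((w - 8)^2*(w + 7), (w - 8)*(w + 6)*(w + 7)) = w^2 - w - 56
(2) = gcd((-2*c + z)*(2*c + z), (-7*c + z)*(2*c + z)) = 2*c + z
(3) = gcd((d - 7)*(d + 5)*(d + 6), (d - 7)*(d - 1)*(d + 3)) = d - 7
(4) = 1
(5) = m + 7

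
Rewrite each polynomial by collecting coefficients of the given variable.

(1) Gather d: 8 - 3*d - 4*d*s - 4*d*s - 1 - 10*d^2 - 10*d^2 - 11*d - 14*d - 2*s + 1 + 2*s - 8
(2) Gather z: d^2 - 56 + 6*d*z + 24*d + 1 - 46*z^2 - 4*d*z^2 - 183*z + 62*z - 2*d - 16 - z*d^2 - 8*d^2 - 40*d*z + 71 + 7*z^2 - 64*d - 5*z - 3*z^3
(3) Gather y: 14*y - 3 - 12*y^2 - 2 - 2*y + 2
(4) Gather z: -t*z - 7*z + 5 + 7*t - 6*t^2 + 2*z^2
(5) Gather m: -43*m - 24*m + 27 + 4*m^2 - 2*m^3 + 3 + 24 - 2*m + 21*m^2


(1) = -20*d^2 + d*(-8*s - 28)
(2) = -7*d^2 - 42*d - 3*z^3 + z^2*(-4*d - 39) + z*(-d^2 - 34*d - 126)
(3) = -12*y^2 + 12*y - 3
(4) = -6*t^2 + 7*t + 2*z^2 + z*(-t - 7) + 5
(5) = -2*m^3 + 25*m^2 - 69*m + 54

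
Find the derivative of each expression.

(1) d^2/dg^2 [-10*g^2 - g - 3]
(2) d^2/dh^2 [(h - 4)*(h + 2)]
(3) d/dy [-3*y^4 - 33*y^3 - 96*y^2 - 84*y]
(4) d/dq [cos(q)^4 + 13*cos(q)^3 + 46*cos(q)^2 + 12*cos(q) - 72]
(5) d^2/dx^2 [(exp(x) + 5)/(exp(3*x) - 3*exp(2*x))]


(1) = -20
(2) = 2
(3) = -12*y^3 - 99*y^2 - 192*y - 84
(4) = -(4*cos(q)^3 + 39*cos(q)^2 + 92*cos(q) + 12)*sin(q)
(5) = 4*(exp(3*x) + 9*exp(2*x) - 39*exp(x) + 45)*exp(-2*x)/(exp(3*x) - 9*exp(2*x) + 27*exp(x) - 27)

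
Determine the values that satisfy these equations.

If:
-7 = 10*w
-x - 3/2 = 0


Then:
w = -7/10
x = -3/2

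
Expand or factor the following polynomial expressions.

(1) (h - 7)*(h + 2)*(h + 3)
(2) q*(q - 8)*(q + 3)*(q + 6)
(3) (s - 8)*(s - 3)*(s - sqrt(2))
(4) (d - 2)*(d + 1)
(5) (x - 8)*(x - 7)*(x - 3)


(1) = h^3 - 2*h^2 - 29*h - 42
(2) = q^4 + q^3 - 54*q^2 - 144*q
(3) = s^3 - 11*s^2 - sqrt(2)*s^2 + 11*sqrt(2)*s + 24*s - 24*sqrt(2)
(4) = d^2 - d - 2
(5) = x^3 - 18*x^2 + 101*x - 168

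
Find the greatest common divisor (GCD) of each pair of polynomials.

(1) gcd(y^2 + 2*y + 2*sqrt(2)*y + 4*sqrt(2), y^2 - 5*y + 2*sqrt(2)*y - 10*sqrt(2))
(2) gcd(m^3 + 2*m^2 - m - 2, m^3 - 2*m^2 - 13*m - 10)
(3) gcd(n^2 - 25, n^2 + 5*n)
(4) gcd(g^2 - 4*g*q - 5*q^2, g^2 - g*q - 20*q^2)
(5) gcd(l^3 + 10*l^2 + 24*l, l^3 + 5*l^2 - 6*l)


(1) = gcd((y + 2)*(y + 2*sqrt(2)), (y - 5)*(y + 2*sqrt(2))) = y + 2*sqrt(2)
(2) = gcd((m - 1)*(m + 1)*(m + 2), (m - 5)*(m + 1)*(m + 2)) = m^2 + 3*m + 2
(3) = gcd((n - 5)*(n + 5), n*(n + 5)) = n + 5
(4) = gcd((g - 5*q)*(g + q), (g - 5*q)*(g + 4*q)) = -g + 5*q
(5) = gcd(l*(l + 4)*(l + 6), l*(l - 1)*(l + 6)) = l^2 + 6*l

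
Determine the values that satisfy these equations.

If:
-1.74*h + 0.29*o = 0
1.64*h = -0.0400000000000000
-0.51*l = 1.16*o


Then:
h = -0.02
l = 0.33
o = -0.15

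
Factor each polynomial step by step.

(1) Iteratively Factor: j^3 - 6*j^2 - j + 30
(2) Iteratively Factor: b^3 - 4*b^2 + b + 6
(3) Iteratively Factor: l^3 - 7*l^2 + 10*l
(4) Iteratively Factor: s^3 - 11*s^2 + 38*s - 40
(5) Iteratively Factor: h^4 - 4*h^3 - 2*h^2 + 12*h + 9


(1) = (j + 2)*(j^2 - 8*j + 15) = (j - 3)*(j + 2)*(j - 5)
(2) = (b + 1)*(b^2 - 5*b + 6) = (b - 2)*(b + 1)*(b - 3)
(3) = (l - 2)*(l^2 - 5*l) = (l - 5)*(l - 2)*(l)
(4) = (s - 4)*(s^2 - 7*s + 10) = (s - 4)*(s - 2)*(s - 5)
(5) = (h - 3)*(h^3 - h^2 - 5*h - 3) = (h - 3)^2*(h^2 + 2*h + 1) = (h - 3)^2*(h + 1)*(h + 1)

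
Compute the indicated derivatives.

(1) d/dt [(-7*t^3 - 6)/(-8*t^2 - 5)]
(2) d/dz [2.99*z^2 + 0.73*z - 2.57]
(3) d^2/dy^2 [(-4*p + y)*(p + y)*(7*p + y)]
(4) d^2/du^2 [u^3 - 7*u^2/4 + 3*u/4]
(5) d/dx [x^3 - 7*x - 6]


(1) = t*(56*t^3 + 105*t - 96)/(64*t^4 + 80*t^2 + 25)
(2) = 5.98*z + 0.73
(3) = 8*p + 6*y
(4) = 6*u - 7/2
(5) = 3*x^2 - 7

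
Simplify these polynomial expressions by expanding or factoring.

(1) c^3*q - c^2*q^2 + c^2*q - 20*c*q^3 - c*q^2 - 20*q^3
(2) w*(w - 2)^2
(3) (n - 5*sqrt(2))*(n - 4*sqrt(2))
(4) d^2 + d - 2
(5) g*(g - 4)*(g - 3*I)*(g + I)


(1) = (c - 5*q)*(c + 4*q)*(c*q + q)
(2) = w^3 - 4*w^2 + 4*w
(3) = n^2 - 9*sqrt(2)*n + 40
(4) = (d - 1)*(d + 2)
(5) = g^4 - 4*g^3 - 2*I*g^3 + 3*g^2 + 8*I*g^2 - 12*g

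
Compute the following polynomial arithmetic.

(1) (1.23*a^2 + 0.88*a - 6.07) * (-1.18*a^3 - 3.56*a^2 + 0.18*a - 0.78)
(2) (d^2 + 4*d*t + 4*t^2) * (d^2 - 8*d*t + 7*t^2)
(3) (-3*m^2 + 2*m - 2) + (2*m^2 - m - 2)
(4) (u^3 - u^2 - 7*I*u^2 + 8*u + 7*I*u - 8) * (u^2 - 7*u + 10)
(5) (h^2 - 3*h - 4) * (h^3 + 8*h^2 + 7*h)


(1) = -1.4514*a^5 - 5.4172*a^4 + 4.2512*a^3 + 20.8082*a^2 - 1.779*a + 4.7346
(2) = d^4 - 4*d^3*t - 21*d^2*t^2 - 4*d*t^3 + 28*t^4
(3) = -m^2 + m - 4
(4) = u^5 - 8*u^4 - 7*I*u^4 + 25*u^3 + 56*I*u^3 - 74*u^2 - 119*I*u^2 + 136*u + 70*I*u - 80
(5) = h^5 + 5*h^4 - 21*h^3 - 53*h^2 - 28*h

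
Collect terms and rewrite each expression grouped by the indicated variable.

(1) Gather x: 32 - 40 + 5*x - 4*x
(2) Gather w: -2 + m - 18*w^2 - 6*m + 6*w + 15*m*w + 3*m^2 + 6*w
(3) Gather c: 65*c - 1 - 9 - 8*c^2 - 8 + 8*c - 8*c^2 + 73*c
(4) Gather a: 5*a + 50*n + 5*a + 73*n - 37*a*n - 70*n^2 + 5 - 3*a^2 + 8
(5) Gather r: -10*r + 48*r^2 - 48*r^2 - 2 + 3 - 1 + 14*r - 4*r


(1) = x - 8
(2) = 3*m^2 - 5*m - 18*w^2 + w*(15*m + 12) - 2
(3) = -16*c^2 + 146*c - 18
(4) = -3*a^2 + a*(10 - 37*n) - 70*n^2 + 123*n + 13
(5) = 0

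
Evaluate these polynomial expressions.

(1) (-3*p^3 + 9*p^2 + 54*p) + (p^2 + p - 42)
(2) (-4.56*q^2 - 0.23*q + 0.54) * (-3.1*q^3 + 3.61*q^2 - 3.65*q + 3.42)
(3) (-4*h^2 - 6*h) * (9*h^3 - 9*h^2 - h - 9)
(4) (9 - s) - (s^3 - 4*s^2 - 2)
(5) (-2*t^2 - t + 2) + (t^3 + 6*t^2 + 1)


(1) = -3*p^3 + 10*p^2 + 55*p - 42
(2) = 14.136*q^5 - 15.7486*q^4 + 14.1397*q^3 - 12.8063*q^2 - 2.7576*q + 1.8468
(3) = -36*h^5 - 18*h^4 + 58*h^3 + 42*h^2 + 54*h
(4) = -s^3 + 4*s^2 - s + 11
(5) = t^3 + 4*t^2 - t + 3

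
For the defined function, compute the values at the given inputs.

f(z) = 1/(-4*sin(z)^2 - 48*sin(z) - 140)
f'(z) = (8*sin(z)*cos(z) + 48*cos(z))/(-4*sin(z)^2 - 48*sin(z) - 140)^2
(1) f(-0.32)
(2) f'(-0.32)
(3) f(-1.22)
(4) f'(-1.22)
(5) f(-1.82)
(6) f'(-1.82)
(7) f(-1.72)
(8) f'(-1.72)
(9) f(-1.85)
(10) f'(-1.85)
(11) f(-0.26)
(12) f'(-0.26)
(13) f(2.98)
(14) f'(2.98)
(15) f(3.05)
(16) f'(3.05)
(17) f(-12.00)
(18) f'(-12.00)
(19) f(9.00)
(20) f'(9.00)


(1) = -0.01
(2) = 0.00
(3) = -0.01
(4) = 0.00
(5) = -0.01
(6) = -0.00
(7) = -0.01
(8) = -0.00
(9) = -0.01
(10) = -0.00
(11) = -0.01
(12) = 0.00
(13) = -0.01
(14) = -0.00
(15) = -0.01
(16) = -0.00
(17) = -0.01
(18) = 0.00
(19) = -0.01
(20) = -0.00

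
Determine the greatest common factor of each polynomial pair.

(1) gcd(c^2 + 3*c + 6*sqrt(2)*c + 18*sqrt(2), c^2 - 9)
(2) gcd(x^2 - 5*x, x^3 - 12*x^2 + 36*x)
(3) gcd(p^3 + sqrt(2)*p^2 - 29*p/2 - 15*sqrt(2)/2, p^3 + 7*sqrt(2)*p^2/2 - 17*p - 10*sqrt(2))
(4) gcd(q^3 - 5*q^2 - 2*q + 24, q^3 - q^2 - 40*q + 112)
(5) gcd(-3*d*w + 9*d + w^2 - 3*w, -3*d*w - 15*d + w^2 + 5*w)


(1) = gcd((c + 3)*(c + 6*sqrt(2)), (c - 3)*(c + 3)) = c + 3
(2) = x
(3) = gcd((p - 5*sqrt(2)/2)*(p + sqrt(2)/2)*(p + 3*sqrt(2)), (p - 2*sqrt(2))*(p + sqrt(2)/2)*(p + 5*sqrt(2))) = p + sqrt(2)/2
(4) = gcd((q - 4)*(q - 3)*(q + 2), (q - 4)^2*(q + 7)) = q - 4
(5) = -3*d + w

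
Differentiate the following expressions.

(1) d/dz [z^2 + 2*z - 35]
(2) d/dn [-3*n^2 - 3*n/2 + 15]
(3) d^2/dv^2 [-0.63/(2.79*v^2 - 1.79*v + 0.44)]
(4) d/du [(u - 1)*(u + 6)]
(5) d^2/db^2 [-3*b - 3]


(1) = 2*z + 2
(2) = -6*n - 3/2
(3) = (9.807966*v^2 - 6.292566*v - 0.63*(5.58*v - 1.79)*(11.16*v - 3.58) + 1.546776)/(2.79*v^2 - 1.79*v + 0.44)^3
(4) = 2*u + 5
(5) = 0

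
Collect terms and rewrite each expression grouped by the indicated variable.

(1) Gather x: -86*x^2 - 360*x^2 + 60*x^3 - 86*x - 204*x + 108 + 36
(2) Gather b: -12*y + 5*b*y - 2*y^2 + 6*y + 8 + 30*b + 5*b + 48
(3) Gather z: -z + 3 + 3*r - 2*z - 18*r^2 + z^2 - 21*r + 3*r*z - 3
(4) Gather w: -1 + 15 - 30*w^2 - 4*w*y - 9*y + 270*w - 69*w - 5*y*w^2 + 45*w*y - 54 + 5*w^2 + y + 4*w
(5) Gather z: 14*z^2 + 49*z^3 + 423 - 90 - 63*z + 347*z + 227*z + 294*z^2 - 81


(1) = 60*x^3 - 446*x^2 - 290*x + 144
(2) = b*(5*y + 35) - 2*y^2 - 6*y + 56
(3) = -18*r^2 - 18*r + z^2 + z*(3*r - 3)
(4) = w^2*(-5*y - 25) + w*(41*y + 205) - 8*y - 40
(5) = 49*z^3 + 308*z^2 + 511*z + 252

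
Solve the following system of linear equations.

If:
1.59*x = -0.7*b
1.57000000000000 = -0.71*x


Then:
b = 5.02
x = -2.21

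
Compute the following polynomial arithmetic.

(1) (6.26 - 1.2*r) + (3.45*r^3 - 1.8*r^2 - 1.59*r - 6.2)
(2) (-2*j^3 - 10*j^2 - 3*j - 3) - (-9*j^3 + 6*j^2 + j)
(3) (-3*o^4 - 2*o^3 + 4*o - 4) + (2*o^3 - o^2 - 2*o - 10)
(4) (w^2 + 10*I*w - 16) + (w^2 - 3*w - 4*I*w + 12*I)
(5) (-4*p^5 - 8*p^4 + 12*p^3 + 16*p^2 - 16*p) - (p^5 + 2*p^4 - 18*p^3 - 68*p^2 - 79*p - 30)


(1) = 3.45*r^3 - 1.8*r^2 - 2.79*r + 0.06
(2) = 7*j^3 - 16*j^2 - 4*j - 3
(3) = -3*o^4 - o^2 + 2*o - 14
(4) = 2*w^2 - 3*w + 6*I*w - 16 + 12*I
(5) = -5*p^5 - 10*p^4 + 30*p^3 + 84*p^2 + 63*p + 30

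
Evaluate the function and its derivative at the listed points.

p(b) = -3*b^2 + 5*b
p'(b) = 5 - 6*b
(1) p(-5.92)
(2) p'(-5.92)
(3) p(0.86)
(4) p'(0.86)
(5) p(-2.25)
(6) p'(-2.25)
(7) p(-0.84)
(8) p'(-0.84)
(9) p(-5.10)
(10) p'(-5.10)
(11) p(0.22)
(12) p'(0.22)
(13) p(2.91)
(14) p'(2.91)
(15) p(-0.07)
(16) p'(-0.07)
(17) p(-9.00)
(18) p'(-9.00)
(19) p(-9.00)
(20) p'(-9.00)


(1) = -134.74
(2) = 40.52
(3) = 2.08
(4) = -0.16
(5) = -26.44
(6) = 18.50
(7) = -6.32
(8) = 10.04
(9) = -103.53
(10) = 35.60
(11) = 0.95
(12) = 3.68
(13) = -10.85
(14) = -12.46
(15) = -0.36
(16) = 5.42
(17) = -288.00
(18) = 59.00
(19) = -288.00
(20) = 59.00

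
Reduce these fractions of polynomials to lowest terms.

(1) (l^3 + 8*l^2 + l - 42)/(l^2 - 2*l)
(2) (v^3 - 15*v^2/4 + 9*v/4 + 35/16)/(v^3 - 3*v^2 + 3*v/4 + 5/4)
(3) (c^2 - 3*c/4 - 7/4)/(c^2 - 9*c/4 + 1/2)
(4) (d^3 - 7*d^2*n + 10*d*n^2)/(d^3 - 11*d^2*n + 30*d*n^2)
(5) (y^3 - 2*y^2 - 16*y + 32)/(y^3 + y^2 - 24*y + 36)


(1) = (l^2 + 10*l + 21)/l
(2) = (4*v - 7)/(4*v - 4)
(3) = (4*c^2 - 3*c - 7)/(4*c^2 - 9*c + 2)
(4) = (d - 2*n)/(d - 6*n)
(5) = (y^2 - 16)/(y^2 + 3*y - 18)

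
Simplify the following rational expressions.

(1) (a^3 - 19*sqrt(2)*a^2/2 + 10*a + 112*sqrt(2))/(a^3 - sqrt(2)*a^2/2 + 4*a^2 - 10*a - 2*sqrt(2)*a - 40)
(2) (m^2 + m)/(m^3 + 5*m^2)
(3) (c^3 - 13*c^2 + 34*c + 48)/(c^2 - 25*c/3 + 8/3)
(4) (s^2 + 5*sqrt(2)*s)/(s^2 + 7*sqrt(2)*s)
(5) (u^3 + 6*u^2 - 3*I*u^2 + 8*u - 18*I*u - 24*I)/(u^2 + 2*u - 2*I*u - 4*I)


(1) = (4*a^2 - 46*sqrt(2)*a + 224)/(4*a^2 + a*(16 - 10*sqrt(2)) - 40*sqrt(2))
(2) = (m + 1)/(m^2 + 5*m)
(3) = (3*c^2 - 15*c - 18)/(3*c - 1)
(4) = (s + 5*sqrt(2))/(s + 7*sqrt(2))
(5) = (u^2 + u*(4 - 3*I) - 12*I)/(u - 2*I)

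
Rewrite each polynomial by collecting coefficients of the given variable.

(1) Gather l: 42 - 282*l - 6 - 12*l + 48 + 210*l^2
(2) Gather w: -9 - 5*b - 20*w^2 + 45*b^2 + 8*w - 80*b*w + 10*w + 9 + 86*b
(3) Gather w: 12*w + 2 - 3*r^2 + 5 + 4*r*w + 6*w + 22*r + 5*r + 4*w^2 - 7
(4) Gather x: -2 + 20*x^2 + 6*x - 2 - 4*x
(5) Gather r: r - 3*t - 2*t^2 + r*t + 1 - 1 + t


(1) = 210*l^2 - 294*l + 84
(2) = 45*b^2 + 81*b - 20*w^2 + w*(18 - 80*b)
(3) = -3*r^2 + 27*r + 4*w^2 + w*(4*r + 18)
(4) = 20*x^2 + 2*x - 4
(5) = r*(t + 1) - 2*t^2 - 2*t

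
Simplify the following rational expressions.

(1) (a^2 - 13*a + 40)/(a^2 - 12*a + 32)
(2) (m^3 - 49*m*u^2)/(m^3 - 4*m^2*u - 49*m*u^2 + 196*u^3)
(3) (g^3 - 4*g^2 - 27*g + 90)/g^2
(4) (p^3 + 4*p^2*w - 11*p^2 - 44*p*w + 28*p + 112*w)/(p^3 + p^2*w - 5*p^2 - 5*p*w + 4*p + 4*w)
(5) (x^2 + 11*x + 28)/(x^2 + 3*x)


(1) = (a - 5)/(a - 4)
(2) = -m/(-m + 4*u)
(3) = (g^3 - 4*g^2 - 27*g + 90)/g^2
(4) = (p^2 + 4*p*w - 7*p - 28*w)/(p^2 + p*w - p - w)
(5) = (x^2 + 11*x + 28)/(x^2 + 3*x)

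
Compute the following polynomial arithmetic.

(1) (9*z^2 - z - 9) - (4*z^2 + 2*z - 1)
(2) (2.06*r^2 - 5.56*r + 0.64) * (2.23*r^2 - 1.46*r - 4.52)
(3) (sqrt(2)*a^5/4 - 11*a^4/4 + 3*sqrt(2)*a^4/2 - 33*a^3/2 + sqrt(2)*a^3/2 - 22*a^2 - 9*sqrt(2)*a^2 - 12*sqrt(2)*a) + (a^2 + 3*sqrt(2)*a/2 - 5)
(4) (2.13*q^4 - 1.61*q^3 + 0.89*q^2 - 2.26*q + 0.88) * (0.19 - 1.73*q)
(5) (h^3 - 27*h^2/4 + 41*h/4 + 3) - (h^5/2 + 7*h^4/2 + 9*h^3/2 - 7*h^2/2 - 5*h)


(1) = 5*z^2 - 3*z - 8
(2) = 4.5938*r^4 - 15.4064*r^3 + 0.2336*r^2 + 24.1968*r - 2.8928
(3) = sqrt(2)*a^5/4 - 11*a^4/4 + 3*sqrt(2)*a^4/2 - 33*a^3/2 + sqrt(2)*a^3/2 - 21*a^2 - 9*sqrt(2)*a^2 - 21*sqrt(2)*a/2 - 5
(4) = -3.6849*q^5 + 3.19*q^4 - 1.8456*q^3 + 4.0789*q^2 - 1.9518*q + 0.1672
(5) = -h^5/2 - 7*h^4/2 - 7*h^3/2 - 13*h^2/4 + 61*h/4 + 3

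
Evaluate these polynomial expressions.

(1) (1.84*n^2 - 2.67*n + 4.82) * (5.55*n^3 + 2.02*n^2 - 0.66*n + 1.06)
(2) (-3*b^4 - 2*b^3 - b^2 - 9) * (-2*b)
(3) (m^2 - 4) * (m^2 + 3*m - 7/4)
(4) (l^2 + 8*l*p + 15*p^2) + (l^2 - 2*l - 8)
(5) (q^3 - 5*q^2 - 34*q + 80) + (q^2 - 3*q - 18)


(1) = 10.212*n^5 - 11.1017*n^4 + 20.1432*n^3 + 13.449*n^2 - 6.0114*n + 5.1092
(2) = 6*b^5 + 4*b^4 + 2*b^3 + 18*b
(3) = m^4 + 3*m^3 - 23*m^2/4 - 12*m + 7
(4) = 2*l^2 + 8*l*p - 2*l + 15*p^2 - 8
(5) = q^3 - 4*q^2 - 37*q + 62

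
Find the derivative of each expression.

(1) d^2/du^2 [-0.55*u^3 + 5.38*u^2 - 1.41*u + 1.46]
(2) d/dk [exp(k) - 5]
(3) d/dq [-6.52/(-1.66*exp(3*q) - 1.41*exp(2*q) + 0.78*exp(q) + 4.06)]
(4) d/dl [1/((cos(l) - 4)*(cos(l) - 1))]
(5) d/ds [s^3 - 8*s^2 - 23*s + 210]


(1) = 10.76 - 3.3*u
(2) = exp(k)
(3) = (-32.4696*exp(2*q) - 18.3864*exp(q) + 5.0856)*exp(q)/(1.66*exp(3*q) + 1.41*exp(2*q) - 0.78*exp(q) - 4.06)^2
(4) = (2*cos(l) - 5)*sin(l)/((cos(l) - 4)^2*(cos(l) - 1)^2)
(5) = 3*s^2 - 16*s - 23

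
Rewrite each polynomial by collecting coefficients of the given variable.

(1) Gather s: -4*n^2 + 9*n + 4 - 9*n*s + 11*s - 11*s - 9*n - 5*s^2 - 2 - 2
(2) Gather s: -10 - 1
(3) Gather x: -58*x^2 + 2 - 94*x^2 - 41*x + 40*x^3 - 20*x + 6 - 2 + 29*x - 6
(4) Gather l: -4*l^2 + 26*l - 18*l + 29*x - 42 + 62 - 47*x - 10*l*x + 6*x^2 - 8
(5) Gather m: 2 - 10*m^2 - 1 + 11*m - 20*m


(1) = -4*n^2 - 9*n*s - 5*s^2
(2) = -11
(3) = 40*x^3 - 152*x^2 - 32*x
(4) = -4*l^2 + l*(8 - 10*x) + 6*x^2 - 18*x + 12
(5) = -10*m^2 - 9*m + 1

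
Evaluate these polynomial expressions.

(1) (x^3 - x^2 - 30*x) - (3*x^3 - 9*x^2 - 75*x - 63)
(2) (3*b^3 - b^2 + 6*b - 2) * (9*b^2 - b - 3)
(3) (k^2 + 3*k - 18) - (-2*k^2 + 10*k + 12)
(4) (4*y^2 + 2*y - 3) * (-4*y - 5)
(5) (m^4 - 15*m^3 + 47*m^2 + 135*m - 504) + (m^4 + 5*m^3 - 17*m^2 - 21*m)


(1) = -2*x^3 + 8*x^2 + 45*x + 63
(2) = 27*b^5 - 12*b^4 + 46*b^3 - 21*b^2 - 16*b + 6
(3) = 3*k^2 - 7*k - 30
(4) = -16*y^3 - 28*y^2 + 2*y + 15
(5) = 2*m^4 - 10*m^3 + 30*m^2 + 114*m - 504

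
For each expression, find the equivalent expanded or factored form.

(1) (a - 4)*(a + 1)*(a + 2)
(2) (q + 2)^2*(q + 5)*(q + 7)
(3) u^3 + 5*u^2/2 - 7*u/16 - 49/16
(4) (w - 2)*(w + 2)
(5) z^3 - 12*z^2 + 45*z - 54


(1) = a^3 - a^2 - 10*a - 8
(2) = q^4 + 16*q^3 + 87*q^2 + 188*q + 140
(3) = (u - 1)*(u + 7/4)^2
(4) = w^2 - 4
(5) = (z - 6)*(z - 3)^2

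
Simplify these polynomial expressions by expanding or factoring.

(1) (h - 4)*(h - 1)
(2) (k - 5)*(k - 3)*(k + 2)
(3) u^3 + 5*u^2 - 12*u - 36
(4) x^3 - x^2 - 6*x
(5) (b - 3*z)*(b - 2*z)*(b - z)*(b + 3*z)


(1) = h^2 - 5*h + 4
(2) = k^3 - 6*k^2 - k + 30
(3) = (u - 3)*(u + 2)*(u + 6)
(4) = x*(x - 3)*(x + 2)
(5) = b^4 - 3*b^3*z - 7*b^2*z^2 + 27*b*z^3 - 18*z^4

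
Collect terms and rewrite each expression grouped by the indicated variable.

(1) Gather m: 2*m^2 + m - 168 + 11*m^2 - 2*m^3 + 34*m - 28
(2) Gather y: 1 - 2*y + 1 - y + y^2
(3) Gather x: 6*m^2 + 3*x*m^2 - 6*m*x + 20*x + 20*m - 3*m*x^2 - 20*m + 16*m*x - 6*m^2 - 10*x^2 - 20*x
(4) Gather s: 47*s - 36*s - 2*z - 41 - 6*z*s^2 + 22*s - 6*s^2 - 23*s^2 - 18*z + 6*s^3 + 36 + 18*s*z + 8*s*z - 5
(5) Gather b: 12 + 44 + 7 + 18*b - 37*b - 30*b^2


(1) = -2*m^3 + 13*m^2 + 35*m - 196
(2) = y^2 - 3*y + 2
(3) = x^2*(-3*m - 10) + x*(3*m^2 + 10*m)
(4) = 6*s^3 + s^2*(-6*z - 29) + s*(26*z + 33) - 20*z - 10
(5) = -30*b^2 - 19*b + 63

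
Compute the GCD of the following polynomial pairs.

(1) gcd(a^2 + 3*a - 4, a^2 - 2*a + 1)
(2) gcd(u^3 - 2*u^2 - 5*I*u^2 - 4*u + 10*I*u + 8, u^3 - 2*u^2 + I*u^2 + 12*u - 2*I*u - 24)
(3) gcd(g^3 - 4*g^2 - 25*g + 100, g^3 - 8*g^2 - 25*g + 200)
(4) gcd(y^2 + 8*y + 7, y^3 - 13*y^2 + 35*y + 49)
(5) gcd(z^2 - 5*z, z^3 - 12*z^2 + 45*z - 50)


(1) = a - 1
(2) = gcd((u - 2)*(u - 4*I)*(u - I), (u - 2)*(u - 3*I)*(u + 4*I)) = u - 2
(3) = g^2 - 25
(4) = gcd((y + 1)*(y + 7), (y - 7)^2*(y + 1)) = y + 1
(5) = gcd(z*(z - 5), (z - 5)^2*(z - 2)) = z - 5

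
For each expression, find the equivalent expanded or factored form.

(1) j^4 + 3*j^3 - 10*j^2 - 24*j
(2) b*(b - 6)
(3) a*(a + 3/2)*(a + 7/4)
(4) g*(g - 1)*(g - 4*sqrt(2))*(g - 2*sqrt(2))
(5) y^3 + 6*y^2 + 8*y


(1) = j*(j - 3)*(j + 2)*(j + 4)
(2) = b^2 - 6*b
(3) = a^3 + 13*a^2/4 + 21*a/8
(4) = g^4 - 6*sqrt(2)*g^3 - g^3 + 6*sqrt(2)*g^2 + 16*g^2 - 16*g
(5) = y*(y + 2)*(y + 4)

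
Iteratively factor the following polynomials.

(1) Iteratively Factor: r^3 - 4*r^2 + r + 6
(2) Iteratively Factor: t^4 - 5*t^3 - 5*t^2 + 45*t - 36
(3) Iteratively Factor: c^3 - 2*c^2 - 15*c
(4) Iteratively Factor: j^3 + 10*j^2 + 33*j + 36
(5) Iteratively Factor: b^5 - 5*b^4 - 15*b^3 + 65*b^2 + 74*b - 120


(1) = (r - 3)*(r^2 - r - 2) = (r - 3)*(r - 2)*(r + 1)
(2) = (t + 3)*(t^3 - 8*t^2 + 19*t - 12) = (t - 3)*(t + 3)*(t^2 - 5*t + 4) = (t - 4)*(t - 3)*(t + 3)*(t - 1)
(3) = (c - 5)*(c^2 + 3*c) = (c - 5)*(c + 3)*(c)
(4) = (j + 4)*(j^2 + 6*j + 9) = (j + 3)*(j + 4)*(j + 3)
(5) = (b + 3)*(b^4 - 8*b^3 + 9*b^2 + 38*b - 40) = (b + 2)*(b + 3)*(b^3 - 10*b^2 + 29*b - 20) = (b - 1)*(b + 2)*(b + 3)*(b^2 - 9*b + 20) = (b - 4)*(b - 1)*(b + 2)*(b + 3)*(b - 5)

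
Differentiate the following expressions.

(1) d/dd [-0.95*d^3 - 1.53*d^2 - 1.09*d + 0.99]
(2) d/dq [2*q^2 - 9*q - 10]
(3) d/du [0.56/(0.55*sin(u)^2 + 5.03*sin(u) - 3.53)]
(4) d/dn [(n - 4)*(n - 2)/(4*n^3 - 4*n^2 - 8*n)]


(1) = -2.85*d^2 - 3.06*d - 1.09
(2) = 4*q - 9
(3) = -(0.616*sin(u) + 2.8168)*cos(u)/(0.55*sin(u)^2 + 5.03*sin(u) - 3.53)^2
(4) = (-n^2 + 8*n + 4)/(4*n^2*(n^2 + 2*n + 1))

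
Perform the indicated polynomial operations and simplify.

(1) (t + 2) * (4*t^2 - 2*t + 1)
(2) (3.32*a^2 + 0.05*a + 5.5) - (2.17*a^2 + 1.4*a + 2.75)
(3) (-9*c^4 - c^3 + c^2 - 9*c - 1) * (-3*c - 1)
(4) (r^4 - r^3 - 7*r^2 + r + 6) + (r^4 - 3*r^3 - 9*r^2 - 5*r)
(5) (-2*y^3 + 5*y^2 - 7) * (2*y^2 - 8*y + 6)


(1) = 4*t^3 + 6*t^2 - 3*t + 2
(2) = 1.15*a^2 - 1.35*a + 2.75
(3) = 27*c^5 + 12*c^4 - 2*c^3 + 26*c^2 + 12*c + 1
(4) = 2*r^4 - 4*r^3 - 16*r^2 - 4*r + 6
(5) = -4*y^5 + 26*y^4 - 52*y^3 + 16*y^2 + 56*y - 42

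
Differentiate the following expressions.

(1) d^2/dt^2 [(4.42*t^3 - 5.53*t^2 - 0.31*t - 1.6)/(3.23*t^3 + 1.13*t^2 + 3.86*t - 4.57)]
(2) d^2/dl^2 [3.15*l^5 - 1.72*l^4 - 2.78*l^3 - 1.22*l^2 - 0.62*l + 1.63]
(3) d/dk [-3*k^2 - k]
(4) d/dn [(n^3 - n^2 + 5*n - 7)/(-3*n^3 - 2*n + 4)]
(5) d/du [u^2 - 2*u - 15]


(1) = (-147.65299*t^6 - 350.05125*t^5 + 989.509854*t^4 - 1003.698828*t^3 - 826.023354*t^2 + 360.682482*t - 306.127758)/(33.698267*t^9 + 35.367531*t^8 + 133.186143*t^7 - 57.060478*t^6 + 59.083368*t^5 - 308.863731*t^4 + 140.286581*t^3 - 133.473705*t^2 + 241.847142*t - 95.443993)
(2) = 63.0*l^3 - 20.64*l^2 - 16.68*l - 2.44
(3) = -6*k - 1
(4) = (-3*n^4 + 26*n^3 - 49*n^2 - 8*n + 6)/(9*n^6 + 12*n^4 - 24*n^3 + 4*n^2 - 16*n + 16)
(5) = 2*u - 2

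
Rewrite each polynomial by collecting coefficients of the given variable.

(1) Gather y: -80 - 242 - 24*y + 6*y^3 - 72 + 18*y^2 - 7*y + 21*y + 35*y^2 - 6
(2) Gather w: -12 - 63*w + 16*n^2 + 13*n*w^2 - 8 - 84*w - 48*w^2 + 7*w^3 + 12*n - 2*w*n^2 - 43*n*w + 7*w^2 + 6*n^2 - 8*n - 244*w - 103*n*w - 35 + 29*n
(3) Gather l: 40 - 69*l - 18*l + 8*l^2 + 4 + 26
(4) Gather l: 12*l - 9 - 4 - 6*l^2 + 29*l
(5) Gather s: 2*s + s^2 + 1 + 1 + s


(1) = 6*y^3 + 53*y^2 - 10*y - 400
(2) = 22*n^2 + 33*n + 7*w^3 + w^2*(13*n - 41) + w*(-2*n^2 - 146*n - 391) - 55
(3) = 8*l^2 - 87*l + 70
(4) = -6*l^2 + 41*l - 13
(5) = s^2 + 3*s + 2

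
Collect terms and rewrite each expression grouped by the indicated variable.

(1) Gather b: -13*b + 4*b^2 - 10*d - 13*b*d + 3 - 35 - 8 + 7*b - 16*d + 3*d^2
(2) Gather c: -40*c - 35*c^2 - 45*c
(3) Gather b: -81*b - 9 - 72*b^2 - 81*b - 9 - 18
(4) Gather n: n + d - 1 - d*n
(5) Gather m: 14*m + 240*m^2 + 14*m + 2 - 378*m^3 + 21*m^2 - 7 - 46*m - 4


(1) = 4*b^2 + b*(-13*d - 6) + 3*d^2 - 26*d - 40
(2) = -35*c^2 - 85*c
(3) = -72*b^2 - 162*b - 36
(4) = d + n*(1 - d) - 1
(5) = -378*m^3 + 261*m^2 - 18*m - 9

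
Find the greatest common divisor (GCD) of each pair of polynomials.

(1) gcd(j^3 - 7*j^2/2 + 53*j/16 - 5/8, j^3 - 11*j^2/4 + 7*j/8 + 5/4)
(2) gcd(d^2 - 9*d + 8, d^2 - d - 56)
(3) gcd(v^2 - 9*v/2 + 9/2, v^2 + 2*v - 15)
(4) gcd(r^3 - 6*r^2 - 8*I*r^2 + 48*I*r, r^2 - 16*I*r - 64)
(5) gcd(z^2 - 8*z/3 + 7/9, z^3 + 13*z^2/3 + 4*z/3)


(1) = j^2 - 13*j/4 + 5/2
(2) = gcd((d - 8)*(d - 1), (d - 8)*(d + 7)) = d - 8
(3) = v - 3
(4) = r - 8*I
(5) = gcd((z - 7/3)*(z - 1/3), z*(z + 1/3)*(z + 4)) = 1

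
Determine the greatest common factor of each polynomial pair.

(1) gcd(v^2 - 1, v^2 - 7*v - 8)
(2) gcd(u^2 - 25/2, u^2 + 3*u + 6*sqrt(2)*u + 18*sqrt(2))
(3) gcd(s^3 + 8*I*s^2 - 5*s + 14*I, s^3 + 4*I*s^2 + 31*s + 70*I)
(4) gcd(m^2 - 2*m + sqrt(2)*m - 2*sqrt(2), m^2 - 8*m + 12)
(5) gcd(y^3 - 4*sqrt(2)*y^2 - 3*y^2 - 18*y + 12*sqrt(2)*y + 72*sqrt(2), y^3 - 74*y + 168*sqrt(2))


(1) = gcd((v - 1)*(v + 1), (v - 8)*(v + 1)) = v + 1
(2) = 1
(3) = s^2 + 9*I*s - 14
(4) = gcd((m - 2)*(m + sqrt(2)), (m - 6)*(m - 2)) = m - 2
(5) = gcd((y - 6)*(y + 3)*(y - 4*sqrt(2)), (y - 4*sqrt(2))*(y - 3*sqrt(2))*(y + 7*sqrt(2))) = y - 4*sqrt(2)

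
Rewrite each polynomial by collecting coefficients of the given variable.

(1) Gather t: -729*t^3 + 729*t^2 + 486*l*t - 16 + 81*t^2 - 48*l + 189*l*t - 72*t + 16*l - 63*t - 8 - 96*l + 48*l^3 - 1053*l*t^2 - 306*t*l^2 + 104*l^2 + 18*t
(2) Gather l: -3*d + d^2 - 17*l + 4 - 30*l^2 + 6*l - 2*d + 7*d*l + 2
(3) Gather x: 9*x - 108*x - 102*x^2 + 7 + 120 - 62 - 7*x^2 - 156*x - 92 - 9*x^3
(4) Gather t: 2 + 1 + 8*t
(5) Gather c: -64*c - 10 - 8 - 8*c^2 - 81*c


(1) = 48*l^3 + 104*l^2 - 128*l - 729*t^3 + t^2*(810 - 1053*l) + t*(-306*l^2 + 675*l - 117) - 24
(2) = d^2 - 5*d - 30*l^2 + l*(7*d - 11) + 6
(3) = -9*x^3 - 109*x^2 - 255*x - 27
(4) = 8*t + 3
(5) = -8*c^2 - 145*c - 18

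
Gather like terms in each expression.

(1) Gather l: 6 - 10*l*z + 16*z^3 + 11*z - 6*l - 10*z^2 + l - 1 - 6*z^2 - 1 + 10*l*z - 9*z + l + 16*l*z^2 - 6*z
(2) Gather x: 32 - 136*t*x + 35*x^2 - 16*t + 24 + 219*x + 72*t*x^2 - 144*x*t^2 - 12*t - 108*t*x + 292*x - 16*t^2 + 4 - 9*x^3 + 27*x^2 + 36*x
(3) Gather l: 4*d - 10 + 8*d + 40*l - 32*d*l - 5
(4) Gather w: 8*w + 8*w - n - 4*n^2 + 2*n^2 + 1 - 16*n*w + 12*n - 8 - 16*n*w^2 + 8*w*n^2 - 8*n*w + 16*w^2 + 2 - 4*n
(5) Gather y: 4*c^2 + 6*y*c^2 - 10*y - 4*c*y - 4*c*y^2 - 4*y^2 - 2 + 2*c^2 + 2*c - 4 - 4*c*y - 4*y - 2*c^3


(1) = l*(16*z^2 - 4) + 16*z^3 - 16*z^2 - 4*z + 4
(2) = -16*t^2 - 28*t - 9*x^3 + x^2*(72*t + 62) + x*(-144*t^2 - 244*t + 547) + 60
(3) = 12*d + l*(40 - 32*d) - 15
(4) = -2*n^2 + 7*n + w^2*(16 - 16*n) + w*(8*n^2 - 24*n + 16) - 5
(5) = -2*c^3 + 6*c^2 + 2*c + y^2*(-4*c - 4) + y*(6*c^2 - 8*c - 14) - 6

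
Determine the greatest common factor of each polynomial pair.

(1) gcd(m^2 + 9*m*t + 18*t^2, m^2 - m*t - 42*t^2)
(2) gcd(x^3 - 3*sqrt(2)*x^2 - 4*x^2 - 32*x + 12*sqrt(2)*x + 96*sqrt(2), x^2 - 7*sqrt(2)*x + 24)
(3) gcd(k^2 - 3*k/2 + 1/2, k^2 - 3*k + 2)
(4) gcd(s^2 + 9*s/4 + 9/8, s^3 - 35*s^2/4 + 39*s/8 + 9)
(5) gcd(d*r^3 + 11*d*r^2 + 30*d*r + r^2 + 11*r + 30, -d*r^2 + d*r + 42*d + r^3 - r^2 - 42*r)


(1) = m + 6*t
(2) = x - 3*sqrt(2)
(3) = k - 1
(4) = gcd((s + 3/4)*(s + 3/2), (s - 8)*(s - 3/2)*(s + 3/4)) = s + 3/4
(5) = r + 6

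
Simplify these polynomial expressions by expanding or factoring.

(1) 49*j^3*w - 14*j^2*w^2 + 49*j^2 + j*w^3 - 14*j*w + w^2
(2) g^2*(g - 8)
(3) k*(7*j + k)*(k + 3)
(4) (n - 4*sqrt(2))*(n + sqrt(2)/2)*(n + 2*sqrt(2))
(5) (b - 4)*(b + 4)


(1) = (-7*j + w)^2*(j*w + 1)
(2) = g^3 - 8*g^2
(3) = 7*j*k^2 + 21*j*k + k^3 + 3*k^2
(4) = n^3 - 3*sqrt(2)*n^2/2 - 18*n - 8*sqrt(2)
(5) = b^2 - 16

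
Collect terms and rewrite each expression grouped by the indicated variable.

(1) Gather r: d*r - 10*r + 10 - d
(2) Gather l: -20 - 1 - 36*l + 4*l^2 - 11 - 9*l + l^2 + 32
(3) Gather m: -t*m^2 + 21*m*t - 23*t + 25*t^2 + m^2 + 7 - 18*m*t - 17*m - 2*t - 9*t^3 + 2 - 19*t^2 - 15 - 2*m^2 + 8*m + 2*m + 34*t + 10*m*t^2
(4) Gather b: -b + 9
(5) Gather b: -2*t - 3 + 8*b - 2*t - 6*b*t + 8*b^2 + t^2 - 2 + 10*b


(1) = -d + r*(d - 10) + 10
(2) = 5*l^2 - 45*l
(3) = m^2*(-t - 1) + m*(10*t^2 + 3*t - 7) - 9*t^3 + 6*t^2 + 9*t - 6
(4) = 9 - b
(5) = 8*b^2 + b*(18 - 6*t) + t^2 - 4*t - 5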